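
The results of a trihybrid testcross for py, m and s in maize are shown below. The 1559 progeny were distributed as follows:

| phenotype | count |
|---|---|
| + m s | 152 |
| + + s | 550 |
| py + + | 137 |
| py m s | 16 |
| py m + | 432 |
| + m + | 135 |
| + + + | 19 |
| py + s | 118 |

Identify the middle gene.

s

The two most frequent reciprocal classes, + + s and py m +, are the parental types, so the F1 was + + s / py m +.
The two rarest classes, + + + and py m s, are the double crossovers. Comparing them with the parentals, only the s allele has switched, so s is the middle locus and the order is py – s – m.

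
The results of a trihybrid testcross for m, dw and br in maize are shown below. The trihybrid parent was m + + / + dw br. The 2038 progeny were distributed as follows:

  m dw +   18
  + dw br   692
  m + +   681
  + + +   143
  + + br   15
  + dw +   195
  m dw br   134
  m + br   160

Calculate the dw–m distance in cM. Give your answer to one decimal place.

15.2 cM

The two rarest classes, m dw + and + + br, are the double crossovers. Comparing them with the parentals, only the dw allele has switched, so dw is the middle locus and the order is m – dw – br.
Crossovers in the m–dw interval produce the single-crossover classes + + + and m dw br (143 + 134 = 277) plus the double crossovers (33).
RF(m–dw) = (277 + 33) / 2038 = 310/2038 = 0.1521 → 15.2 cM.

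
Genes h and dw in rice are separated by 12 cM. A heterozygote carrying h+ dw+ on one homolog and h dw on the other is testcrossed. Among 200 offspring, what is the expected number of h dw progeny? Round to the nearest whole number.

88

A map distance of 12 cM corresponds to a recombination frequency of 0.120.
The F1 is h+ dw+ / h dw, so h dw is a parental gamete class with expected frequency (1 − r)/2 = 0.880/2 = 0.4400.
Expected number = 0.4400 × 200 = 88.00 ≈ 88.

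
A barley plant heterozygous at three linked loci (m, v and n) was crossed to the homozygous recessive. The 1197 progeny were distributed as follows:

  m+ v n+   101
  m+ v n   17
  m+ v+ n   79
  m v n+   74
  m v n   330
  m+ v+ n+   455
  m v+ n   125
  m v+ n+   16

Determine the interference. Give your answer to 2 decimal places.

The two most frequent reciprocal classes, m v n and m+ v+ n+, are the parental types, so the F1 was m v n / m+ v+ n+.
The two rarest classes, m+ v n and m v+ n+, are the double crossovers. Comparing them with the parentals, only the m allele has switched, so m is the middle locus and the order is n – m – v.
n–m: (153 + 33)/1197 = 0.1554; m–v: (226 + 33)/1197 = 0.2164.
Expected DCO frequency = 0.1554 × 0.2164 ≈ 0.03363; observed = 33/1197 ≈ 0.02757.
Coefficient of coincidence = 0.02757/0.03363 ≈ 0.82; interference = 1 − 0.82 = 0.18.

0.18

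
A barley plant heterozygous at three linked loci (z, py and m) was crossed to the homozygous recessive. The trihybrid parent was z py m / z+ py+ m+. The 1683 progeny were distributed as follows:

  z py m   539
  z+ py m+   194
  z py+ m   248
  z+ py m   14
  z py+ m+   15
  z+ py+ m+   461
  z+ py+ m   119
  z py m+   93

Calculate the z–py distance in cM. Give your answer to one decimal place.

The two rarest classes, z+ py m and z py+ m+, are the double crossovers. Comparing them with the parentals, only the z allele has switched, so z is the middle locus and the order is m – z – py.
Crossovers in the z–py interval produce the single-crossover classes z py+ m and z+ py m+ (248 + 194 = 442) plus the double crossovers (29).
RF(z–py) = (442 + 29) / 1683 = 471/1683 = 0.2799 → 28.0 cM.

28.0 cM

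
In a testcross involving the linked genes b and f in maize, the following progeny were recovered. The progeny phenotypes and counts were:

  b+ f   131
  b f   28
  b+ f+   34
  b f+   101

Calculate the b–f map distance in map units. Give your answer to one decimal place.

The two most frequent classes, b+ f (131) and b f+ (101), are the parental types, so the F1 was b+ f / b f+.
The recombinant classes are b+ f+ and b f: 34 + 28 = 62.
Recombination frequency = 62/294 = 0.2109 ≈ 21.1%, i.e. 21.1 map units.

21.1 map units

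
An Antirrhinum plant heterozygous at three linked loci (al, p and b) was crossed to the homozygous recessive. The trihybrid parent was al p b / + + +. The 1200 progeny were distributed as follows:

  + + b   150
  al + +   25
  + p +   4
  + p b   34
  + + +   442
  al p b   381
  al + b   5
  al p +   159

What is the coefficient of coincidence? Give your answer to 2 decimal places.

The two rarest classes, al + b and + p +, are the double crossovers. Comparing them with the parentals, only the p allele has switched, so p is the middle locus and the order is b – p – al.
b–p: (309 + 9)/1200 = 0.2650; p–al: (59 + 9)/1200 = 0.0567.
Expected DCO frequency = 0.2650 × 0.0567 ≈ 0.01503; observed = 9/1200 ≈ 0.00750.
Coefficient of coincidence = 0.00750/0.01503 ≈ 0.50.

0.50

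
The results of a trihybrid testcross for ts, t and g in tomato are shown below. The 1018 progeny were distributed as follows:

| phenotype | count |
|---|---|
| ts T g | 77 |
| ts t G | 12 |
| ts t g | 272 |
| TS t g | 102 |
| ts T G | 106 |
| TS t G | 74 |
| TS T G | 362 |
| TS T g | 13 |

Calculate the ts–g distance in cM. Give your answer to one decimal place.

The two most frequent reciprocal classes, TS T G and ts t g, are the parental types, so the F1 was TS T G / ts t g.
The two rarest classes, TS T g and ts t G, are the double crossovers. Comparing them with the parentals, only the g allele has switched, so g is the middle locus and the order is ts – g – t.
Crossovers in the ts–g interval produce the single-crossover classes ts T G and TS t g (106 + 102 = 208) plus the double crossovers (25).
RF(ts–g) = (208 + 25) / 1018 = 233/1018 = 0.2289 → 22.9 cM.

22.9 cM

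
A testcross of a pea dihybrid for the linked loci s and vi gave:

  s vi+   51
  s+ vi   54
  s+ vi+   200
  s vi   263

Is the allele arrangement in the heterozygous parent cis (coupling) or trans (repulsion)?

cis

The two most frequent classes are s+ vi+ (200) and s vi (263); these are the parental (non-recombinant) types.
So the F1 carried s+ vi+ on one chromosome and s vi on the other — the recessive alleles are on the same chromosome (cis / coupling).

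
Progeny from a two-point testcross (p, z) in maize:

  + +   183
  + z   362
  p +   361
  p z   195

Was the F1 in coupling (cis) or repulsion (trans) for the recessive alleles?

The two most frequent classes are + z (362) and p + (361); these are the parental (non-recombinant) types.
So the F1 carried + z on one chromosome and p + on the other — the recessive alleles are on opposite chromosomes (trans / repulsion).

trans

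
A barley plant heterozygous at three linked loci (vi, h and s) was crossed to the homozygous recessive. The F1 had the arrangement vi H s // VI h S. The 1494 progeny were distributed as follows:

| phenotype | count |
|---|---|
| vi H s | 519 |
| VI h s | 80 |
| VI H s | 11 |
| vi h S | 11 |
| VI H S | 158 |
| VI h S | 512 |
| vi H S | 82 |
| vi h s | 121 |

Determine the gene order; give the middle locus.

The two rarest classes, VI H s and vi h S, are the double crossovers. Comparing them with the parentals, only the vi allele has switched, so vi is the middle locus and the order is h – vi – s.

vi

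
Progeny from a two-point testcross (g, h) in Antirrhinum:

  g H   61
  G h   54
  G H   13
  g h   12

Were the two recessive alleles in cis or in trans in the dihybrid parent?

trans

The two most frequent classes are G h (54) and g H (61); these are the parental (non-recombinant) types.
So the F1 carried G h on one chromosome and g H on the other — the recessive alleles are on opposite chromosomes (trans / repulsion).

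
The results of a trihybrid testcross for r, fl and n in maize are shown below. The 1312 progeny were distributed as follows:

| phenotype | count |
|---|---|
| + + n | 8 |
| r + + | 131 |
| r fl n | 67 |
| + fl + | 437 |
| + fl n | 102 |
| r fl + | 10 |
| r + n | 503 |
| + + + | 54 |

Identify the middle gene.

The two most frequent reciprocal classes, r + n and + fl +, are the parental types, so the F1 was r + n / + fl +.
The two rarest classes, + + n and r fl +, are the double crossovers. Comparing them with the parentals, only the r allele has switched, so r is the middle locus and the order is fl – r – n.

r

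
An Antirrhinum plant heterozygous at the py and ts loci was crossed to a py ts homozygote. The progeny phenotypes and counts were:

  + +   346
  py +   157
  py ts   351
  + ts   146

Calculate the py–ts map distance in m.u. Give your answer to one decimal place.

30.3 m.u.

The two most frequent classes, + + (346) and py ts (351), are the parental types, so the F1 was + + / py ts.
The recombinant classes are + ts and py +: 146 + 157 = 303.
Recombination frequency = 303/1000 = 0.3030 ≈ 30.3%, i.e. 30.3 m.u.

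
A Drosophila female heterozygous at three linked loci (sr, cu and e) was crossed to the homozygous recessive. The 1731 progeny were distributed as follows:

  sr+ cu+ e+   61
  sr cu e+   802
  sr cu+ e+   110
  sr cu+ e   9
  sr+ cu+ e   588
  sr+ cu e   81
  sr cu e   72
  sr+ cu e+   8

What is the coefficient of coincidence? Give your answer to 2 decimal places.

The two most frequent reciprocal classes, sr+ cu+ e and sr cu e+, are the parental types, so the F1 was sr+ cu+ e / sr cu e+.
The two rarest classes, sr cu+ e and sr+ cu e+, are the double crossovers. Comparing them with the parentals, only the sr allele has switched, so sr is the middle locus and the order is e – sr – cu.
e–sr: (133 + 17)/1731 = 0.0867; sr–cu: (191 + 17)/1731 = 0.1202.
Expected DCO frequency = 0.0867 × 0.1202 ≈ 0.01042; observed = 17/1731 ≈ 0.00982.
Coefficient of coincidence = 0.00982/0.01042 ≈ 0.94.

0.94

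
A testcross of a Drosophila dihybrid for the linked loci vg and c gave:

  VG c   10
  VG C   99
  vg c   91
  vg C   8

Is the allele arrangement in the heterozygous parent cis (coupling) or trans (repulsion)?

cis

The two most frequent classes are VG C (99) and vg c (91); these are the parental (non-recombinant) types.
So the F1 carried VG C on one chromosome and vg c on the other — the recessive alleles are on the same chromosome (cis / coupling).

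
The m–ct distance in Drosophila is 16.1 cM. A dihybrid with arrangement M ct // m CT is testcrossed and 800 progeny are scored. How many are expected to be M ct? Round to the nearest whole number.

336

A map distance of 16.1 cM corresponds to a recombination frequency of 0.161.
The F1 is M ct / m CT, so M ct is a parental gamete class with expected frequency (1 − r)/2 = 0.839/2 = 0.4195.
Expected number = 0.4195 × 800 = 335.60 ≈ 336.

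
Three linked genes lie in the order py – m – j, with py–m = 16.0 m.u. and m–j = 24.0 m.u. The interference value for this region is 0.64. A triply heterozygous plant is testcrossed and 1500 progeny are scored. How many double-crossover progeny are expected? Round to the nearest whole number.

21

Map distances give recombination frequencies of 0.160 and 0.240 for the two intervals.
With interference 0.64 (so coincidence = 0.36), expected double-crossover frequency = 0.160 × 0.240 × 0.36 = 0.01382.
Expected number = 0.01382 × 1500 = 20.74 ≈ 21.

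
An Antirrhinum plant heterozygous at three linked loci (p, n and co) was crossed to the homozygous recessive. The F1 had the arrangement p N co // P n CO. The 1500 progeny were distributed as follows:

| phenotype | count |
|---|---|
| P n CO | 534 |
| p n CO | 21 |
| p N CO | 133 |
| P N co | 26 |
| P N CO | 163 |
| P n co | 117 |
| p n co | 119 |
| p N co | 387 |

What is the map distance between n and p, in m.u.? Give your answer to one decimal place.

The two rarest classes, P N co and p n CO, are the double crossovers. Comparing them with the parentals, only the p allele has switched, so p is the middle locus and the order is co – p – n.
Crossovers in the p–n interval produce the single-crossover classes p n co and P N CO (119 + 163 = 282) plus the double crossovers (47).
RF(p–n) = (282 + 47) / 1500 = 329/1500 = 0.2193 → 21.9 m.u.

21.9 m.u.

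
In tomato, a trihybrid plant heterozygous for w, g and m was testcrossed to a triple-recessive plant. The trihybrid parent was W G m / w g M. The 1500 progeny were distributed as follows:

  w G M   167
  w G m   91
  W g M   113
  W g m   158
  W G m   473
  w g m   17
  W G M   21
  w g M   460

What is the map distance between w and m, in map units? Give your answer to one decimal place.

The two rarest classes, W G M and w g m, are the double crossovers. Comparing them with the parentals, only the m allele has switched, so m is the middle locus and the order is w – m – g.
Crossovers in the w–m interval produce the single-crossover classes w G m and W g M (91 + 113 = 204) plus the double crossovers (38).
RF(w–m) = (204 + 38) / 1500 = 242/1500 = 0.1613 → 16.1 map units.

16.1 map units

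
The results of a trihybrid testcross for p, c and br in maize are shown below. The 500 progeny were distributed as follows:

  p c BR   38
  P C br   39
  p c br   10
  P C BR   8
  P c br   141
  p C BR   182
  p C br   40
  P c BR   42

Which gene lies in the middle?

The two most frequent reciprocal classes, P c br and p C BR, are the parental types, so the F1 was P c br / p C BR.
The two rarest classes, p c br and P C BR, are the double crossovers. Comparing them with the parentals, only the p allele has switched, so p is the middle locus and the order is br – p – c.

p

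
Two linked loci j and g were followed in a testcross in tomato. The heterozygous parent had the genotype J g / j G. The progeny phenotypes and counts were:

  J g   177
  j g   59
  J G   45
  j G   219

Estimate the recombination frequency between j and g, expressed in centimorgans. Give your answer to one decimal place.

The recombinant classes are J G and j g: 45 + 59 = 104.
Recombination frequency = 104/500 = 0.2080 ≈ 20.8%, i.e. 20.8 centimorgans.

20.8 centimorgans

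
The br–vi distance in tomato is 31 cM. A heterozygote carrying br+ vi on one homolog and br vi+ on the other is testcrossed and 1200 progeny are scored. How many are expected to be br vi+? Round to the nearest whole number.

A map distance of 31 cM corresponds to a recombination frequency of 0.310.
The F1 is br+ vi / br vi+, so br vi+ is a parental gamete class with expected frequency (1 − r)/2 = 0.690/2 = 0.3450.
Expected number = 0.3450 × 1200 = 414.00 ≈ 414.

414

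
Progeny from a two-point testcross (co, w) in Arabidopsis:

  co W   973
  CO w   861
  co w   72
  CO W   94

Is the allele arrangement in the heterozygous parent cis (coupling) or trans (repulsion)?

The two most frequent classes are CO w (861) and co W (973); these are the parental (non-recombinant) types.
So the F1 carried CO w on one chromosome and co W on the other — the recessive alleles are on opposite chromosomes (trans / repulsion).

trans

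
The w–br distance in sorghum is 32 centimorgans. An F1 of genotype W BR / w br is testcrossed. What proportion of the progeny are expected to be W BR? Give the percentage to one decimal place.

34.0%

A map distance of 32 centimorgans corresponds to a recombination frequency of 0.320.
The F1 is W BR / w br, so W BR is a parental gamete class with expected frequency (1 − r)/2 = 0.680/2 = 0.3400.
That is 0.3400 = 34.0% of the progeny.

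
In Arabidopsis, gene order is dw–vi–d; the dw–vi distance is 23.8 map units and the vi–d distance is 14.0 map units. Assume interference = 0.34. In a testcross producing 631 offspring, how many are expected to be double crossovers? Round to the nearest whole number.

14

Map distances give recombination frequencies of 0.238 and 0.140 for the two intervals.
With interference 0.34 (so coincidence = 0.66), expected double-crossover frequency = 0.238 × 0.140 × 0.66 = 0.02199.
Expected number = 0.02199 × 631 = 13.88 ≈ 14.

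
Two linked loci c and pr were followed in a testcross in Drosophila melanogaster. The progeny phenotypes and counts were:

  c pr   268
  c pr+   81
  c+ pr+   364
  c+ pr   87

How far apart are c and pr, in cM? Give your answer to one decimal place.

The two most frequent classes, c+ pr+ (364) and c pr (268), are the parental types, so the F1 was c+ pr+ / c pr.
The recombinant classes are c+ pr and c pr+: 87 + 81 = 168.
Recombination frequency = 168/800 = 0.2100 ≈ 21.0%, i.e. 21.0 cM.

21.0 cM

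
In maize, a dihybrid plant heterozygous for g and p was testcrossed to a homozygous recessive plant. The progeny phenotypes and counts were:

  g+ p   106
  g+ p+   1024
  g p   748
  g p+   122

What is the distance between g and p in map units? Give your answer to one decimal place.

The two most frequent classes, g+ p+ (1024) and g p (748), are the parental types, so the F1 was g+ p+ / g p.
The recombinant classes are g+ p and g p+: 106 + 122 = 228.
Recombination frequency = 228/2000 = 0.1140 ≈ 11.4%, i.e. 11.4 map units.

11.4 map units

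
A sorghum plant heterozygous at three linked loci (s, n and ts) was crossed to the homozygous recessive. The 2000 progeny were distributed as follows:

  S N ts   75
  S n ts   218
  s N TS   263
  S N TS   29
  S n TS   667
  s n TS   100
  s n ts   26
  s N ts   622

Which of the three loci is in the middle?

The two most frequent reciprocal classes, s N ts and S n TS, are the parental types, so the F1 was s N ts / S n TS.
The two rarest classes, s n ts and S N TS, are the double crossovers. Comparing them with the parentals, only the n allele has switched, so n is the middle locus and the order is ts – n – s.

n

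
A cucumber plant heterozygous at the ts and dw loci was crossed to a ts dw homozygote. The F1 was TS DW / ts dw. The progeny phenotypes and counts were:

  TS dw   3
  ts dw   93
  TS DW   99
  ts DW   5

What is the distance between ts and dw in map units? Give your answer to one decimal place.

The recombinant classes are TS dw and ts DW: 3 + 5 = 8.
Recombination frequency = 8/200 = 0.0400 ≈ 4.0%, i.e. 4.0 map units.

4.0 map units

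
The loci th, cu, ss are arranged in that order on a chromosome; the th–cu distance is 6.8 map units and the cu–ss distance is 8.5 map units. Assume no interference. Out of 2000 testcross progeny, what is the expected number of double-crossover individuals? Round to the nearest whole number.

Map distances give recombination frequencies of 0.068 and 0.085 for the two intervals.
With no interference, expected double-crossover frequency = 0.068 × 0.085 = 0.00578.
Expected number = 0.00578 × 2000 = 11.56 ≈ 12.

12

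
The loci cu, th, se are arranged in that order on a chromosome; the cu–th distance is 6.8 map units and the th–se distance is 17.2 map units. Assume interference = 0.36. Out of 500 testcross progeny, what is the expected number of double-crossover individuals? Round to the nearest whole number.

4

Map distances give recombination frequencies of 0.068 and 0.172 for the two intervals.
With interference 0.36 (so coincidence = 0.64), expected double-crossover frequency = 0.068 × 0.172 × 0.64 = 0.00749.
Expected number = 0.00749 × 500 = 3.74 ≈ 4.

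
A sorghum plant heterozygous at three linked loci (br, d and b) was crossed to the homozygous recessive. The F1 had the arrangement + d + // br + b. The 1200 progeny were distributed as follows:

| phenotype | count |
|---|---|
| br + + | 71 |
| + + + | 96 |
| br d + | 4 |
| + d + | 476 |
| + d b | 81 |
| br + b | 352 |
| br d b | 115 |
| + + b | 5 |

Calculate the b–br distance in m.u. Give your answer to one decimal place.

13.4 m.u.

The two rarest classes, br d + and + + b, are the double crossovers. Comparing them with the parentals, only the br allele has switched, so br is the middle locus and the order is d – br – b.
Crossovers in the br–b interval produce the single-crossover classes + d b and br + + (81 + 71 = 152) plus the double crossovers (9).
RF(br–b) = (152 + 9) / 1200 = 161/1200 = 0.1342 → 13.4 m.u.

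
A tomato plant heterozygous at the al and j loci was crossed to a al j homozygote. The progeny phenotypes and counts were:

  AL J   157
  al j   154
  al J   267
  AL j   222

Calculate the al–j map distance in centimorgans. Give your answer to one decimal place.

38.9 centimorgans

The two most frequent classes, AL j (222) and al J (267), are the parental types, so the F1 was AL j / al J.
The recombinant classes are AL J and al j: 157 + 154 = 311.
Recombination frequency = 311/800 = 0.3887 ≈ 38.9%, i.e. 38.9 centimorgans.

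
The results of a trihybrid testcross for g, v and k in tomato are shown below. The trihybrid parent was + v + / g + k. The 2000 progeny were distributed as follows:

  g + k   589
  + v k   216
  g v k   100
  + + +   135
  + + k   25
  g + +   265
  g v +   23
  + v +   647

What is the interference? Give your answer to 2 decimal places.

0.36

The two rarest classes, g v + and + + k, are the double crossovers. Comparing them with the parentals, only the g allele has switched, so g is the middle locus and the order is v – g – k.
v–g: (235 + 48)/2000 = 0.1415; g–k: (481 + 48)/2000 = 0.2645.
Expected DCO frequency = 0.1415 × 0.2645 ≈ 0.03743; observed = 48/2000 ≈ 0.02400.
Coefficient of coincidence = 0.02400/0.03743 ≈ 0.64; interference = 1 − 0.64 = 0.36.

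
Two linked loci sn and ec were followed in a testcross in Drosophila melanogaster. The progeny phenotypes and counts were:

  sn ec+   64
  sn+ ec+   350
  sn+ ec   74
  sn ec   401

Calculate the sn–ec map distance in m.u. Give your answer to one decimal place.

The two most frequent classes, sn+ ec+ (350) and sn ec (401), are the parental types, so the F1 was sn+ ec+ / sn ec.
The recombinant classes are sn+ ec and sn ec+: 74 + 64 = 138.
Recombination frequency = 138/889 = 0.1552 ≈ 15.5%, i.e. 15.5 m.u.

15.5 m.u.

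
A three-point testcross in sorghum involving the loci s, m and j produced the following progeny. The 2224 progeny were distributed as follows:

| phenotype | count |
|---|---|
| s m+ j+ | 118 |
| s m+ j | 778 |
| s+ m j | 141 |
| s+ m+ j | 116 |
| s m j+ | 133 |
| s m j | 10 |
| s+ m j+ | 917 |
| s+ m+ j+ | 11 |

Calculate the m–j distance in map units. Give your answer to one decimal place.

The two most frequent reciprocal classes, s+ m j+ and s m+ j, are the parental types, so the F1 was s+ m j+ / s m+ j.
The two rarest classes, s+ m+ j+ and s m j, are the double crossovers. Comparing them with the parentals, only the m allele has switched, so m is the middle locus and the order is s – m – j.
Crossovers in the m–j interval produce the single-crossover classes s+ m j and s m+ j+ (141 + 118 = 259) plus the double crossovers (21).
RF(m–j) = (259 + 21) / 2224 = 280/2224 = 0.1259 → 12.6 map units.

12.6 map units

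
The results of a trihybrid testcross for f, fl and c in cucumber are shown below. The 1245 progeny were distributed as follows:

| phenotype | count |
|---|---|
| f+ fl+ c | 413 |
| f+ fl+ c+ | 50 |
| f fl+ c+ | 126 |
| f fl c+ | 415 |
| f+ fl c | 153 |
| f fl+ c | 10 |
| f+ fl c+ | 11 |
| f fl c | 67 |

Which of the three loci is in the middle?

f

The two most frequent reciprocal classes, f fl c+ and f+ fl+ c, are the parental types, so the F1 was f fl c+ / f+ fl+ c.
The two rarest classes, f+ fl c+ and f fl+ c, are the double crossovers. Comparing them with the parentals, only the f allele has switched, so f is the middle locus and the order is c – f – fl.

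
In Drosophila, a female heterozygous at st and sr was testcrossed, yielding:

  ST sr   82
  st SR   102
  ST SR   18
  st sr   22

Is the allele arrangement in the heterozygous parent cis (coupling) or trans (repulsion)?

trans

The two most frequent classes are ST sr (82) and st SR (102); these are the parental (non-recombinant) types.
So the F1 carried ST sr on one chromosome and st SR on the other — the recessive alleles are on opposite chromosomes (trans / repulsion).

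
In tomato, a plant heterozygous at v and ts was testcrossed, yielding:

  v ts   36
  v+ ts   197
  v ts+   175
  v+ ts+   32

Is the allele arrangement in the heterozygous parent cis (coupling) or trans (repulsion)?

The two most frequent classes are v+ ts (197) and v ts+ (175); these are the parental (non-recombinant) types.
So the F1 carried v+ ts on one chromosome and v ts+ on the other — the recessive alleles are on opposite chromosomes (trans / repulsion).

trans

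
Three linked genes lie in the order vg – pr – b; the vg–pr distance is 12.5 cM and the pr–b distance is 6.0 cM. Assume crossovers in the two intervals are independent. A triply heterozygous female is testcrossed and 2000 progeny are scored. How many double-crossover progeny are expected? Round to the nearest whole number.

15

Map distances give recombination frequencies of 0.125 and 0.060 for the two intervals.
With no interference, expected double-crossover frequency = 0.125 × 0.060 = 0.00750.
Expected number = 0.00750 × 2000 = 15.00 ≈ 15.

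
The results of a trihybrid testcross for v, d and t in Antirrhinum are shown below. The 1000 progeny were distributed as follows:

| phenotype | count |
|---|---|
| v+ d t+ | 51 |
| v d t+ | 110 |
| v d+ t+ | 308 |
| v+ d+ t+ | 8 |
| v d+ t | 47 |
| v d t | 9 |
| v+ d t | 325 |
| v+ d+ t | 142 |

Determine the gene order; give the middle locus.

v

The two most frequent reciprocal classes, v d+ t+ and v+ d t, are the parental types, so the F1 was v d+ t+ / v+ d t.
The two rarest classes, v+ d+ t+ and v d t, are the double crossovers. Comparing them with the parentals, only the v allele has switched, so v is the middle locus and the order is d – v – t.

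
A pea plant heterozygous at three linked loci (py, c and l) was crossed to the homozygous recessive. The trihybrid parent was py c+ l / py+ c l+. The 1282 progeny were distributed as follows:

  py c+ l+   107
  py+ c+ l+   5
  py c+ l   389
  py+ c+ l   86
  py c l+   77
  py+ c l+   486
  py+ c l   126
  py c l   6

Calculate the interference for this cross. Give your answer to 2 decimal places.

0.67

The two rarest classes, py c l and py+ c+ l+, are the double crossovers. Comparing them with the parentals, only the c allele has switched, so c is the middle locus and the order is py – c – l.
py–c: (163 + 11)/1282 = 0.1357; c–l: (233 + 11)/1282 = 0.1903.
Expected DCO frequency = 0.1357 × 0.1903 ≈ 0.02582; observed = 11/1282 ≈ 0.00858.
Coefficient of coincidence = 0.00858/0.02582 ≈ 0.33; interference = 1 − 0.33 = 0.67.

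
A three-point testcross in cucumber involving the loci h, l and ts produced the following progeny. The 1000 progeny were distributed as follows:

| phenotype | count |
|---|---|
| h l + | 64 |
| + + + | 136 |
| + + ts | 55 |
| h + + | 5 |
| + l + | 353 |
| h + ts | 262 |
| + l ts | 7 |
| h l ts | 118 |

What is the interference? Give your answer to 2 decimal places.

0.66

The two most frequent reciprocal classes, h + ts and + l +, are the parental types, so the F1 was h + ts / + l +.
The two rarest classes, h + + and + l ts, are the double crossovers. Comparing them with the parentals, only the ts allele has switched, so ts is the middle locus and the order is l – ts – h.
l–ts: (254 + 12)/1000 = 0.2660; ts–h: (119 + 12)/1000 = 0.1310.
Expected DCO frequency = 0.2660 × 0.1310 ≈ 0.03485; observed = 12/1000 ≈ 0.01200.
Coefficient of coincidence = 0.01200/0.03485 ≈ 0.34; interference = 1 − 0.34 = 0.66.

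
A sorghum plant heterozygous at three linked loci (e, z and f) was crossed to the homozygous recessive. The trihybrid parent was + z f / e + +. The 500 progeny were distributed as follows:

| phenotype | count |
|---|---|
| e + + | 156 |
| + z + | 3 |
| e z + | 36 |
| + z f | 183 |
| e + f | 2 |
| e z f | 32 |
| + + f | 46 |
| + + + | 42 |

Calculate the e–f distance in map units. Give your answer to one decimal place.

15.8 map units

The two rarest classes, + z + and e + f, are the double crossovers. Comparing them with the parentals, only the f allele has switched, so f is the middle locus and the order is z – f – e.
Crossovers in the f–e interval produce the single-crossover classes e z f and + + + (32 + 42 = 74) plus the double crossovers (5).
RF(f–e) = (74 + 5) / 500 = 79/500 = 0.1580 → 15.8 map units.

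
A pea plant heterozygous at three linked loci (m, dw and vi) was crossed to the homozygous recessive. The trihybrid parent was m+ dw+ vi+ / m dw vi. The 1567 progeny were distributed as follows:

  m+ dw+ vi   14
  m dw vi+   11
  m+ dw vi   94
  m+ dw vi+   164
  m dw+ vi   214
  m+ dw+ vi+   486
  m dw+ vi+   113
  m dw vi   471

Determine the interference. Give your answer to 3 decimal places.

0.581

The two rarest classes, m+ dw+ vi and m dw vi+, are the double crossovers. Comparing them with the parentals, only the vi allele has switched, so vi is the middle locus and the order is m – vi – dw.
m–vi: (207 + 25)/1567 = 0.1481; vi–dw: (378 + 25)/1567 = 0.2572.
Expected DCO frequency = 0.1481 × 0.2572 ≈ 0.03809; observed = 25/1567 ≈ 0.01595.
Coefficient of coincidence = 0.01595/0.03809 ≈ 0.419; interference = 1 − 0.419 = 0.581.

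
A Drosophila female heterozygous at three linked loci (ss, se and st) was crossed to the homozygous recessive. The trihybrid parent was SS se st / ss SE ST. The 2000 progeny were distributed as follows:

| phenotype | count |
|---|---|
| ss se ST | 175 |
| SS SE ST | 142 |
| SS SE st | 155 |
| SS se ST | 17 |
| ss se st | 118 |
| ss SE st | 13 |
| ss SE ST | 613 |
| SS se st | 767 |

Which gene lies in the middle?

st

The two rarest classes, SS se ST and ss SE st, are the double crossovers. Comparing them with the parentals, only the st allele has switched, so st is the middle locus and the order is ss – st – se.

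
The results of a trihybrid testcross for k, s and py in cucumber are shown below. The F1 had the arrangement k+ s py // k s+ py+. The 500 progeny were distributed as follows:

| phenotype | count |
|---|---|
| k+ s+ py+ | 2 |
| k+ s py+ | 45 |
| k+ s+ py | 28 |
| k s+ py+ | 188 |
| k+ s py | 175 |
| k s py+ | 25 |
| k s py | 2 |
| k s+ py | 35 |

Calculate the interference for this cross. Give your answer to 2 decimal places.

0.58

The two rarest classes, k s py and k+ s+ py+, are the double crossovers. Comparing them with the parentals, only the k allele has switched, so k is the middle locus and the order is s – k – py.
s–k: (53 + 4)/500 = 0.1140; k–py: (80 + 4)/500 = 0.1680.
Expected DCO frequency = 0.1140 × 0.1680 ≈ 0.01915; observed = 4/500 ≈ 0.00800.
Coefficient of coincidence = 0.00800/0.01915 ≈ 0.42; interference = 1 − 0.42 = 0.58.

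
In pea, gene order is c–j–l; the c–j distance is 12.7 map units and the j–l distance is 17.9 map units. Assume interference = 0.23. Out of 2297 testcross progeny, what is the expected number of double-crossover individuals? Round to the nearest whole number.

Map distances give recombination frequencies of 0.127 and 0.179 for the two intervals.
With interference 0.23 (so coincidence = 0.77), expected double-crossover frequency = 0.127 × 0.179 × 0.77 = 0.01750.
Expected number = 0.01750 × 2297 = 40.21 ≈ 40.

40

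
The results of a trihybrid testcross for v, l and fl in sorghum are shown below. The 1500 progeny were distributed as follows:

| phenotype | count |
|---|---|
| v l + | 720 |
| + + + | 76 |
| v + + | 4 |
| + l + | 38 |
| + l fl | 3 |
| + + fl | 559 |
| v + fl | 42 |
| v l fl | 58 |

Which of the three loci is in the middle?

l

The two most frequent reciprocal classes, v l + and + + fl, are the parental types, so the F1 was v l + / + + fl.
The two rarest classes, v + + and + l fl, are the double crossovers. Comparing them with the parentals, only the l allele has switched, so l is the middle locus and the order is fl – l – v.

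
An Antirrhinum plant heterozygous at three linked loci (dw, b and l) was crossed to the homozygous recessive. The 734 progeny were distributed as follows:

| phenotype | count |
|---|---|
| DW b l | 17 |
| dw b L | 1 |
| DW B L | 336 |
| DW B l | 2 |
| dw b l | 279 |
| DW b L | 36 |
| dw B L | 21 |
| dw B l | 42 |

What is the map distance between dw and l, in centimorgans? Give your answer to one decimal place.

The two most frequent reciprocal classes, dw b l and DW B L, are the parental types, so the F1 was dw b l / DW B L.
The two rarest classes, dw b L and DW B l, are the double crossovers. Comparing them with the parentals, only the l allele has switched, so l is the middle locus and the order is b – l – dw.
Crossovers in the l–dw interval produce the single-crossover classes DW b l and dw B L (17 + 21 = 38) plus the double crossovers (3).
RF(l–dw) = (38 + 3) / 734 = 41/734 = 0.0559 → 5.6 centimorgans.

5.6 centimorgans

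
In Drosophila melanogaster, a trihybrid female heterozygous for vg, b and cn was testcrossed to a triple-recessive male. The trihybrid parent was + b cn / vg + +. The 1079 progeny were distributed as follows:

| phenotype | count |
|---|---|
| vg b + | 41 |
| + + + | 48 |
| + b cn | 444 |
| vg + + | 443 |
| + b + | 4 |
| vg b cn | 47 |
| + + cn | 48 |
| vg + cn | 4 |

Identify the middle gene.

The two rarest classes, + b + and vg + cn, are the double crossovers. Comparing them with the parentals, only the cn allele has switched, so cn is the middle locus and the order is vg – cn – b.

cn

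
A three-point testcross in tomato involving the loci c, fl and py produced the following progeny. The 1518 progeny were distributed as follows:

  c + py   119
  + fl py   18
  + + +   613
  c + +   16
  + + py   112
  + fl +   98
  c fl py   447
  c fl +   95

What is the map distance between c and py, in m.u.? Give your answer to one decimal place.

15.9 m.u.

The two most frequent reciprocal classes, + + + and c fl py, are the parental types, so the F1 was + + + / c fl py.
The two rarest classes, c + + and + fl py, are the double crossovers. Comparing them with the parentals, only the c allele has switched, so c is the middle locus and the order is py – c – fl.
Crossovers in the py–c interval produce the single-crossover classes + + py and c fl + (112 + 95 = 207) plus the double crossovers (34).
RF(py–c) = (207 + 34) / 1518 = 241/1518 = 0.1588 → 15.9 m.u.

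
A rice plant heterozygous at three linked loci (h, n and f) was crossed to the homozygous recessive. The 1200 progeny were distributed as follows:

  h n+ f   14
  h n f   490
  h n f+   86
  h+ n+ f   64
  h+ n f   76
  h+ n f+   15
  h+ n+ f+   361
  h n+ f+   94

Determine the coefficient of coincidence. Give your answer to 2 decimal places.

The two most frequent reciprocal classes, h n f and h+ n+ f+, are the parental types, so the F1 was h n f / h+ n+ f+.
The two rarest classes, h n+ f and h+ n f+, are the double crossovers. Comparing them with the parentals, only the n allele has switched, so n is the middle locus and the order is h – n – f.
h–n: (170 + 29)/1200 = 0.1658; n–f: (150 + 29)/1200 = 0.1492.
Expected DCO frequency = 0.1658 × 0.1492 ≈ 0.02474; observed = 29/1200 ≈ 0.02417.
Coefficient of coincidence = 0.02417/0.02474 ≈ 0.98.

0.98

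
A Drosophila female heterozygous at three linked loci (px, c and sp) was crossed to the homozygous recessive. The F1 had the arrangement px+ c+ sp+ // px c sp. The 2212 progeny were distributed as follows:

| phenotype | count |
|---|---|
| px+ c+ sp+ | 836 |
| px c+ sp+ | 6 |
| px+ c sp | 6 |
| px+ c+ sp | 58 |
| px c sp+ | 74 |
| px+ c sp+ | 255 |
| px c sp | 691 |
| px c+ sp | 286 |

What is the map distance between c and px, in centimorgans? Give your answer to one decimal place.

The two rarest classes, px c+ sp+ and px+ c sp, are the double crossovers. Comparing them with the parentals, only the px allele has switched, so px is the middle locus and the order is c – px – sp.
Crossovers in the c–px interval produce the single-crossover classes px+ c sp+ and px c+ sp (255 + 286 = 541) plus the double crossovers (12).
RF(c–px) = (541 + 12) / 2212 = 553/2212 = 0.2500 → 25.0 centimorgans.

25.0 centimorgans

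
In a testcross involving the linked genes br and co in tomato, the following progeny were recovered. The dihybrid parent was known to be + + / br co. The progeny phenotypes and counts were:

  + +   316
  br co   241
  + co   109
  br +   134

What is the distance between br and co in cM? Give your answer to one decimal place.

The recombinant classes are + co and br +: 109 + 134 = 243.
Recombination frequency = 243/800 = 0.3038 ≈ 30.4%, i.e. 30.4 cM.

30.4 cM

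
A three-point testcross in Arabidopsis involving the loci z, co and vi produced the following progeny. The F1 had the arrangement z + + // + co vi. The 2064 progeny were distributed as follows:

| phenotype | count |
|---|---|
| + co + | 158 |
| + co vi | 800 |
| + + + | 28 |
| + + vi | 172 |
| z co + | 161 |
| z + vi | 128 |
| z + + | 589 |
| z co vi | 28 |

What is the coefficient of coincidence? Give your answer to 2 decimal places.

0.87

The two rarest classes, + + + and z co vi, are the double crossovers. Comparing them with the parentals, only the z allele has switched, so z is the middle locus and the order is co – z – vi.
co–z: (333 + 56)/2064 = 0.1885; z–vi: (286 + 56)/2064 = 0.1657.
Expected DCO frequency = 0.1885 × 0.1657 ≈ 0.03123; observed = 56/2064 ≈ 0.02713.
Coefficient of coincidence = 0.02713/0.03123 ≈ 0.87.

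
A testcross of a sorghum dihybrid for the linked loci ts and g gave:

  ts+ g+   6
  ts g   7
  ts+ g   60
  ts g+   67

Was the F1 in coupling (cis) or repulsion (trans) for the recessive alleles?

trans

The two most frequent classes are ts+ g (60) and ts g+ (67); these are the parental (non-recombinant) types.
So the F1 carried ts+ g on one chromosome and ts g+ on the other — the recessive alleles are on opposite chromosomes (trans / repulsion).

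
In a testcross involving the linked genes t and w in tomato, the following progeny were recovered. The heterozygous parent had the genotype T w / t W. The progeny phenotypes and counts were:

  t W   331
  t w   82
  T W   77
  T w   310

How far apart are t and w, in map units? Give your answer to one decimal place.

The recombinant classes are T W and t w: 77 + 82 = 159.
Recombination frequency = 159/800 = 0.1988 ≈ 19.9%, i.e. 19.9 map units.

19.9 map units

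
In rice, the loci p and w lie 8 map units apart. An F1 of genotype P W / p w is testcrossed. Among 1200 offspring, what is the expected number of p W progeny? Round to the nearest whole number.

48

A map distance of 8 map units corresponds to a recombination frequency of 0.080.
The F1 is P W / p w, so p W is a recombinant gamete class with expected frequency r/2 = 0.080/2 = 0.0400.
Expected number = 0.0400 × 1200 = 48.00 ≈ 48.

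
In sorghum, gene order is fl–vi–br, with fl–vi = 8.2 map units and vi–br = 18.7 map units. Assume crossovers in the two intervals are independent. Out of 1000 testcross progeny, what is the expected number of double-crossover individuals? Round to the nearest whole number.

15

Map distances give recombination frequencies of 0.082 and 0.187 for the two intervals.
With no interference, expected double-crossover frequency = 0.082 × 0.187 = 0.01533.
Expected number = 0.01533 × 1000 = 15.33 ≈ 15.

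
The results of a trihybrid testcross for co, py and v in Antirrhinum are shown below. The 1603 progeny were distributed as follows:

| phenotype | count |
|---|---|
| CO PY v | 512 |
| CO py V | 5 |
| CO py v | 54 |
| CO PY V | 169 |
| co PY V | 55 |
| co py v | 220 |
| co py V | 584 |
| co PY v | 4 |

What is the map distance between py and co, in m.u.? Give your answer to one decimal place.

7.4 m.u.

The two most frequent reciprocal classes, CO PY v and co py V, are the parental types, so the F1 was CO PY v / co py V.
The two rarest classes, co PY v and CO py V, are the double crossovers. Comparing them with the parentals, only the co allele has switched, so co is the middle locus and the order is py – co – v.
Crossovers in the py–co interval produce the single-crossover classes CO py v and co PY V (54 + 55 = 109) plus the double crossovers (9).
RF(py–co) = (109 + 9) / 1603 = 118/1603 = 0.0736 → 7.4 m.u.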